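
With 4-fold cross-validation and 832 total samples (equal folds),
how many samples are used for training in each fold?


Each validation fold has 832/4 = 208 samples. Training set = 832 - 208 = 624.

624


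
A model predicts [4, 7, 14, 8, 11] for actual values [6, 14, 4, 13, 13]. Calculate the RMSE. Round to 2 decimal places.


MSE = 36.4000. RMSE = sqrt(36.4000) = 6.03.

6.03


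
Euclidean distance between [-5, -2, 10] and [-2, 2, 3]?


d = sqrt(sum of squared differences). (-5--2)^2=9, (-2-2)^2=16, (10-3)^2=49. Sum = 74.

sqrt(74)


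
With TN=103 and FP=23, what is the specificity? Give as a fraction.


Specificity = TN / (TN + FP) = 103 / 126 = 103/126.

103/126


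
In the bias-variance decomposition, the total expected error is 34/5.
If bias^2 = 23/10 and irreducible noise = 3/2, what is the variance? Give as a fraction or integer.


Total error = bias^2 + variance + irreducible noise. So variance = 34/5 - 23/10 - 3/2 = 3.

3


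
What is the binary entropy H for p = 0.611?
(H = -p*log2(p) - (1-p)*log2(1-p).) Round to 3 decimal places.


H = -0.611*log2(0.611) - 0.389*log2(0.389) = 0.964.

0.964


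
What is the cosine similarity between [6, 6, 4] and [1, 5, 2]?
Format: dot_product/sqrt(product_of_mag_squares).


dot = 44. |a|^2 = 88, |b|^2 = 30. cos = 44/sqrt(2640).

44/sqrt(2640)


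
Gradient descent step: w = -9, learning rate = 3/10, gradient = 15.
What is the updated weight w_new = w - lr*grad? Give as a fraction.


w_new = -9 - 3/10 * 15 = -9 - 9/2 = -27/2.

-27/2


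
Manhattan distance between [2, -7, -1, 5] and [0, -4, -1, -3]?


d = sum of absolute differences: |2-0|=2 + |-7--4|=3 + |-1--1|=0 + |5--3|=8 = 13.

13


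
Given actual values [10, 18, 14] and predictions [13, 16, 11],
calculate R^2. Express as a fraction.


Mean(y) = 14. SS_res = 22. SS_tot = 32. R^2 = 1 - 22/(32) = 5/16.

5/16


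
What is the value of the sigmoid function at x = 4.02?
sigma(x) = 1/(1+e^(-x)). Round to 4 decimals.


sigma(4.02) = 1/(1+e^(-4.02)) = 1/(1+0.017953) = 1/1.017953 = 0.9824.

0.9824


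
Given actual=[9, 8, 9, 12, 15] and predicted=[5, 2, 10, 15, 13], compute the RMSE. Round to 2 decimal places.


MSE = 13.2000. RMSE = sqrt(13.2000) = 3.63.

3.63


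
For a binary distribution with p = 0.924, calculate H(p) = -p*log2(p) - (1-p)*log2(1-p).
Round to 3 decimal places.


H = -0.924*log2(0.924) - 0.076*log2(0.076) = 0.388.

0.388


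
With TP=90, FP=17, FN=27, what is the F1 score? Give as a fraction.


Precision = 90/107 = 90/107. Recall = 90/117 = 10/13. F1 = 2*P*R/(P+R) = 45/56.

45/56


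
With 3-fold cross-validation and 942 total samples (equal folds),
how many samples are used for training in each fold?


Each validation fold has 942/3 = 314 samples. Training set = 942 - 314 = 628.

628


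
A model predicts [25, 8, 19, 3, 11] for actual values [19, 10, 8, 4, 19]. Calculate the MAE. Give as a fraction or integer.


MAE = (1/5) * (|19-25|=6 + |10-8|=2 + |8-19|=11 + |4-3|=1 + |19-11|=8). Sum = 28. MAE = 28/5.

28/5


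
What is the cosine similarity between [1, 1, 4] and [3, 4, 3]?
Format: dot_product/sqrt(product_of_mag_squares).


dot = 19. |a|^2 = 18, |b|^2 = 34. cos = 19/sqrt(612).

19/sqrt(612)


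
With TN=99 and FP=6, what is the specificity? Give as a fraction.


Specificity = TN / (TN + FP) = 99 / 105 = 33/35.

33/35


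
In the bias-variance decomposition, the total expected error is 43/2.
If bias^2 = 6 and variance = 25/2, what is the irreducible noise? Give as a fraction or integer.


Total error = bias^2 + variance + irreducible noise. So irreducible noise = 43/2 - 6 - 25/2 = 3.

3


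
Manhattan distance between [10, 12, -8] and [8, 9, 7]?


d = sum of absolute differences: |10-8|=2 + |12-9|=3 + |-8-7|=15 = 20.

20


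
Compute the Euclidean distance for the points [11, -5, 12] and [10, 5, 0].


d = sqrt(sum of squared differences). (11-10)^2=1, (-5-5)^2=100, (12-0)^2=144. Sum = 245.

sqrt(245)


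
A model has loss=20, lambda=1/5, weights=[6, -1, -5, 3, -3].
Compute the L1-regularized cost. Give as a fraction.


L1 norm = sum(|w|) = 18. J = 20 + 1/5 * 18 = 118/5.

118/5


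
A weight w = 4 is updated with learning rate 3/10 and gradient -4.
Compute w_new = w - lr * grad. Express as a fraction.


w_new = 4 - 3/10 * -4 = 4 - -6/5 = 26/5.

26/5


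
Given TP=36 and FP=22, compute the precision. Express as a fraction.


Precision = TP / (TP + FP) = 36 / 58 = 18/29.

18/29


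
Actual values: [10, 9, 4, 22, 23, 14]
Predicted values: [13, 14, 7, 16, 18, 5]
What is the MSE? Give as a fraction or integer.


MSE = (1/6) * ((10-13)^2=9 + (9-14)^2=25 + (4-7)^2=9 + (22-16)^2=36 + (23-18)^2=25 + (14-5)^2=81). Sum = 185. MSE = 185/6.

185/6


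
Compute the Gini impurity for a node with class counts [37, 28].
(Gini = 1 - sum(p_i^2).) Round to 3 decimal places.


Total = 65. Proportions: 37/65, 28/65. sum(p_i^2) = 0.5096. Gini = 1 - 0.5096 = 0.4904, which rounds to 0.490.

0.490


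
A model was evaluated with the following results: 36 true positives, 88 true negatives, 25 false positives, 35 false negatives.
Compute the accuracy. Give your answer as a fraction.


Accuracy = (TP + TN) / (TP + TN + FP + FN) = (36 + 88) / 184 = 31/46.

31/46


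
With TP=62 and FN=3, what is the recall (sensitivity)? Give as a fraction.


Recall = TP / (TP + FN) = 62 / 65 = 62/65.

62/65


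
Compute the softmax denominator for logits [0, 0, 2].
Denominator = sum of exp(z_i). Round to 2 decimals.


Denom = e^0=1.0000 + e^0=1.0000 + e^2=7.3891. Sum = 9.3891, which rounds to 9.39.

9.39


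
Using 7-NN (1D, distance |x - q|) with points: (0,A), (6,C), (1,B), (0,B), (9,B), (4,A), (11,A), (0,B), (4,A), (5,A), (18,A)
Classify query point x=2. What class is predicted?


Distances: |0-2|=2, |6-2|=4, |1-2|=1, |0-2|=2, |9-2|=7, |4-2|=2, |11-2|=9, |0-2|=2, |4-2|=2, |5-2|=3, |18-2|=16. 7 nearest: (1,B), (0,A), (4,A), (4,A), (0,B), (0,B), (5,A). Counts: {'B': 3, 'A': 4}. Majority class: A.

A


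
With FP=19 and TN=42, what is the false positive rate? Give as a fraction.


FPR = FP / (FP + TN) = 19 / 61 = 19/61.

19/61


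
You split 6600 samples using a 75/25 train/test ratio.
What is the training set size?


Test set = 6600 * 25% = 1650. Training set = 6600 - 1650 = 4950.

4950


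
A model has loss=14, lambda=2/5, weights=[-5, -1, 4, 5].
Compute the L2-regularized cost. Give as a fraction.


L2 sq norm = sum(w^2) = 67. J = 14 + 2/5 * 67 = 204/5.

204/5


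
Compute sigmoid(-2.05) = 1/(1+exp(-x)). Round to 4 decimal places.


sigma(-2.05) = 1/(1+e^(2.05)) = 1/(1+7.767901) = 1/8.767901 = 0.1141.

0.1141


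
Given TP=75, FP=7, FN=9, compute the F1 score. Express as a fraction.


Precision = 75/82 = 75/82. Recall = 75/84 = 25/28. F1 = 2*P*R/(P+R) = 75/83.

75/83


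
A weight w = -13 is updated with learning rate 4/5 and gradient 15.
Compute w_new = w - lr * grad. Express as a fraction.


w_new = -13 - 4/5 * 15 = -13 - 12 = -25.

-25


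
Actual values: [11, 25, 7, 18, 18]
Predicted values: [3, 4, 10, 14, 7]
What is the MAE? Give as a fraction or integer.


MAE = (1/5) * (|11-3|=8 + |25-4|=21 + |7-10|=3 + |18-14|=4 + |18-7|=11). Sum = 47. MAE = 47/5.

47/5


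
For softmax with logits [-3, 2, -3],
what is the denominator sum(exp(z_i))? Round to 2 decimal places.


Denom = e^-3=0.0498 + e^2=7.3891 + e^-3=0.0498. Sum = 7.4887, which rounds to 7.49.

7.49


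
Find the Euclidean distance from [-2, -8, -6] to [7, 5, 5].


d = sqrt(sum of squared differences). (-2-7)^2=81, (-8-5)^2=169, (-6-5)^2=121. Sum = 371.

sqrt(371)


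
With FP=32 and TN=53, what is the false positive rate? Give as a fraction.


FPR = FP / (FP + TN) = 32 / 85 = 32/85.

32/85


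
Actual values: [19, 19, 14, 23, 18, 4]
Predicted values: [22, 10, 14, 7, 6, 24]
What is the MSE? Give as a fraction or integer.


MSE = (1/6) * ((19-22)^2=9 + (19-10)^2=81 + (14-14)^2=0 + (23-7)^2=256 + (18-6)^2=144 + (4-24)^2=400). Sum = 890. MSE = 445/3.

445/3


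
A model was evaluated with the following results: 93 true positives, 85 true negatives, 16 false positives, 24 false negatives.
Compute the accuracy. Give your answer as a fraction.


Accuracy = (TP + TN) / (TP + TN + FP + FN) = (93 + 85) / 218 = 89/109.

89/109


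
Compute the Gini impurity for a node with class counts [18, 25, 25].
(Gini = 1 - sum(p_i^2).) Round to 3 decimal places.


Total = 68. Proportions: 18/68, 25/68, 25/68. sum(p_i^2) = 0.3404. Gini = 1 - 0.3404 = 0.6596, which rounds to 0.660.

0.660


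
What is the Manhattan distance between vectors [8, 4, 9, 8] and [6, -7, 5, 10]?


d = sum of absolute differences: |8-6|=2 + |4--7|=11 + |9-5|=4 + |8-10|=2 = 19.

19


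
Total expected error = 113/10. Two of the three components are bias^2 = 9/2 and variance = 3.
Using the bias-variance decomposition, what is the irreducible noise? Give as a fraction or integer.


Total error = bias^2 + variance + irreducible noise. So irreducible noise = 113/10 - 9/2 - 3 = 19/5.

19/5


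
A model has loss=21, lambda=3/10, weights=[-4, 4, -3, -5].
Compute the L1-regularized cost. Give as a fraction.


L1 norm = sum(|w|) = 16. J = 21 + 3/10 * 16 = 129/5.

129/5


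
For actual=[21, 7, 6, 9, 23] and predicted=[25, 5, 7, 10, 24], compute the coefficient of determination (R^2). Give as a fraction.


Mean(y) = 66/5. SS_res = 23. SS_tot = 1324/5. R^2 = 1 - 23/(1324/5) = 1209/1324.

1209/1324


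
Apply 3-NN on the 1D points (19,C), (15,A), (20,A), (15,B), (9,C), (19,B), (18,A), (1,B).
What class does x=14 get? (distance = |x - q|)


Distances: |19-14|=5, |15-14|=1, |20-14|=6, |15-14|=1, |9-14|=5, |19-14|=5, |18-14|=4, |1-14|=13. 3 nearest: (15,A), (15,B), (18,A). Counts: {'A': 2, 'B': 1}. Majority class: A.

A


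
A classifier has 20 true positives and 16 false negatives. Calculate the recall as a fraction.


Recall = TP / (TP + FN) = 20 / 36 = 5/9.

5/9


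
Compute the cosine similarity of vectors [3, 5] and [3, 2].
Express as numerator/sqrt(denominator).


dot = 19. |a|^2 = 34, |b|^2 = 13. cos = 19/sqrt(442).

19/sqrt(442)


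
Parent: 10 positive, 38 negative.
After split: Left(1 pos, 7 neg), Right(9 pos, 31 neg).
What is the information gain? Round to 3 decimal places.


H(parent) = 0.7383. H(left) = 0.5436, H(right) = 0.7692. Weighted = (8/48)*0.5436 + (40/48)*0.7692 = 0.7316. IG = 0.7383 - 0.7316 = 0.0067, which rounds to 0.007.

0.007


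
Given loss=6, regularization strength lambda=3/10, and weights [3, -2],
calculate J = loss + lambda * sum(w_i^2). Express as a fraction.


L2 sq norm = sum(w^2) = 13. J = 6 + 3/10 * 13 = 99/10.

99/10


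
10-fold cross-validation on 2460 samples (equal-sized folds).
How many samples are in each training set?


Each validation fold has 2460/10 = 246 samples. Training set = 2460 - 246 = 2214.

2214


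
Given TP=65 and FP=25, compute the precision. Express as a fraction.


Precision = TP / (TP + FP) = 65 / 90 = 13/18.

13/18


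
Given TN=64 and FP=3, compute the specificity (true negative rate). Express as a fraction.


Specificity = TN / (TN + FP) = 64 / 67 = 64/67.

64/67


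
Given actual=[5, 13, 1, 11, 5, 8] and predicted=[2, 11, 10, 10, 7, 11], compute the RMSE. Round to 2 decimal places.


MSE = 18.0000. RMSE = sqrt(18.0000) = 4.24.

4.24


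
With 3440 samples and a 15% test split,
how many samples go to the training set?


Test set = 3440 * 15% = 516. Training set = 3440 - 516 = 2924.

2924


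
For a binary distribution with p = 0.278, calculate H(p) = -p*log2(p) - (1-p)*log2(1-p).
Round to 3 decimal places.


H = -0.278*log2(0.278) - 0.722*log2(0.722) = 0.853.

0.853


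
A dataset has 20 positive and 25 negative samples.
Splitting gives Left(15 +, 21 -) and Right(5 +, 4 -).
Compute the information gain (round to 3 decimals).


H(parent) = 0.9911. H(left) = 0.9799, H(right) = 0.9911. Weighted = (36/45)*0.9799 + (9/45)*0.9911 = 0.9821. IG = 0.9911 - 0.9821 = 0.0090, which rounds to 0.009.

0.009


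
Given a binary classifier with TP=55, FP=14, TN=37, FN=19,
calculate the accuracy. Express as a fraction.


Accuracy = (TP + TN) / (TP + TN + FP + FN) = (55 + 37) / 125 = 92/125.

92/125


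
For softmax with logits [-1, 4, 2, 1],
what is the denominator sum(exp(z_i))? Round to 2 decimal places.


Denom = e^-1=0.3679 + e^4=54.5982 + e^2=7.3891 + e^1=2.7183. Sum = 65.0735, which rounds to 65.07.

65.07


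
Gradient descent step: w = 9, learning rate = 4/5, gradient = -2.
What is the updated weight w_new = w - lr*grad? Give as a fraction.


w_new = 9 - 4/5 * -2 = 9 - -8/5 = 53/5.

53/5


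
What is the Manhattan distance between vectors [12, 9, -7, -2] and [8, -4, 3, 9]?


d = sum of absolute differences: |12-8|=4 + |9--4|=13 + |-7-3|=10 + |-2-9|=11 = 38.

38


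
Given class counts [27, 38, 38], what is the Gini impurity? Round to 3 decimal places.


Total = 103. Proportions: 27/103, 38/103, 38/103. sum(p_i^2) = 0.3409. Gini = 1 - 0.3409 = 0.6591, which rounds to 0.659.

0.659


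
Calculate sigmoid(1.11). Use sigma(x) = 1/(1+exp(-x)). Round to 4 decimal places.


sigma(1.11) = 1/(1+e^(-1.11)) = 1/(1+0.329559) = 1/1.329559 = 0.7521.

0.7521


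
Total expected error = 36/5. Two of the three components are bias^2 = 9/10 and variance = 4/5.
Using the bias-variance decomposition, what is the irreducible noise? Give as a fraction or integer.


Total error = bias^2 + variance + irreducible noise. So irreducible noise = 36/5 - 9/10 - 4/5 = 11/2.

11/2


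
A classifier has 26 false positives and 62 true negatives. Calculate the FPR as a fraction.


FPR = FP / (FP + TN) = 26 / 88 = 13/44.

13/44


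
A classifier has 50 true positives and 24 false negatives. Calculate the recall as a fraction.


Recall = TP / (TP + FN) = 50 / 74 = 25/37.

25/37


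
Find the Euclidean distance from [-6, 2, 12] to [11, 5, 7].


d = sqrt(sum of squared differences). (-6-11)^2=289, (2-5)^2=9, (12-7)^2=25. Sum = 323.

sqrt(323)


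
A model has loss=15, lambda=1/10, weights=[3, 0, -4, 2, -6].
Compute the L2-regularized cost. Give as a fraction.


L2 sq norm = sum(w^2) = 65. J = 15 + 1/10 * 65 = 43/2.

43/2


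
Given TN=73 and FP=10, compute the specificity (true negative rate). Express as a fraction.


Specificity = TN / (TN + FP) = 73 / 83 = 73/83.

73/83


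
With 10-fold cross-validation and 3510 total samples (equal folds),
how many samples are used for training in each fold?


Each validation fold has 3510/10 = 351 samples. Training set = 3510 - 351 = 3159.

3159


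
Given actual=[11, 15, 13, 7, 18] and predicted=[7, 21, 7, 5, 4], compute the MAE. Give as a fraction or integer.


MAE = (1/5) * (|11-7|=4 + |15-21|=6 + |13-7|=6 + |7-5|=2 + |18-4|=14). Sum = 32. MAE = 32/5.

32/5


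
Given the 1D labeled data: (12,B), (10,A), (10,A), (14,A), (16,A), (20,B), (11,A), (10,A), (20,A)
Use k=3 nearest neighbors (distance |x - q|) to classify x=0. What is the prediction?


Distances: |12-0|=12, |10-0|=10, |10-0|=10, |14-0|=14, |16-0|=16, |20-0|=20, |11-0|=11, |10-0|=10, |20-0|=20. 3 nearest: (10,A), (10,A), (10,A). Counts: {'A': 3}. Majority class: A.

A


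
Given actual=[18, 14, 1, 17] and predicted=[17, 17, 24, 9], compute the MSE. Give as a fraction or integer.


MSE = (1/4) * ((18-17)^2=1 + (14-17)^2=9 + (1-24)^2=529 + (17-9)^2=64). Sum = 603. MSE = 603/4.

603/4


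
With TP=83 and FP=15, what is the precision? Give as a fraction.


Precision = TP / (TP + FP) = 83 / 98 = 83/98.

83/98


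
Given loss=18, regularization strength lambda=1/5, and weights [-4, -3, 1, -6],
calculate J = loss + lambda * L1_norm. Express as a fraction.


L1 norm = sum(|w|) = 14. J = 18 + 1/5 * 14 = 104/5.

104/5


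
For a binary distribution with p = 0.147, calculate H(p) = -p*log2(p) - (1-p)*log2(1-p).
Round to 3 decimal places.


H = -0.147*log2(0.147) - 0.853*log2(0.853) = 0.602.

0.602


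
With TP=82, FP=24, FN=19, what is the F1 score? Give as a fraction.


Precision = 82/106 = 41/53. Recall = 82/101 = 82/101. F1 = 2*P*R/(P+R) = 164/207.

164/207


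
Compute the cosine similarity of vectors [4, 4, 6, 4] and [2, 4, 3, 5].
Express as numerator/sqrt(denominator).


dot = 62. |a|^2 = 84, |b|^2 = 54. cos = 62/sqrt(4536).

62/sqrt(4536)


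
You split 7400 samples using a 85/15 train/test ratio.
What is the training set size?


Test set = 7400 * 15% = 1110. Training set = 7400 - 1110 = 6290.

6290


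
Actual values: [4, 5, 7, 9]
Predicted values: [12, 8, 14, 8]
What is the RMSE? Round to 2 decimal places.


MSE = 30.7500. RMSE = sqrt(30.7500) = 5.55.

5.55


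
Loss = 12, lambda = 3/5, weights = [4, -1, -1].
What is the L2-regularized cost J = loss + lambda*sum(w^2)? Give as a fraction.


L2 sq norm = sum(w^2) = 18. J = 12 + 3/5 * 18 = 114/5.

114/5


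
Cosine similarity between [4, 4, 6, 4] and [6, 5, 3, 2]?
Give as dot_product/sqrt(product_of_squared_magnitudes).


dot = 70. |a|^2 = 84, |b|^2 = 74. cos = 70/sqrt(6216).

70/sqrt(6216)


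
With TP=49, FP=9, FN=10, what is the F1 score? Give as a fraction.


Precision = 49/58 = 49/58. Recall = 49/59 = 49/59. F1 = 2*P*R/(P+R) = 98/117.

98/117


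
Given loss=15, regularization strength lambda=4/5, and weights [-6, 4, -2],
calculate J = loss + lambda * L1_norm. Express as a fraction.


L1 norm = sum(|w|) = 12. J = 15 + 4/5 * 12 = 123/5.

123/5


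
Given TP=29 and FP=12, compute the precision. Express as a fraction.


Precision = TP / (TP + FP) = 29 / 41 = 29/41.

29/41


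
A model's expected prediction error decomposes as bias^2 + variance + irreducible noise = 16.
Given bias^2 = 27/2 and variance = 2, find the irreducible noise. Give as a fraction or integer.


Total error = bias^2 + variance + irreducible noise. So irreducible noise = 16 - 27/2 - 2 = 1/2.

1/2


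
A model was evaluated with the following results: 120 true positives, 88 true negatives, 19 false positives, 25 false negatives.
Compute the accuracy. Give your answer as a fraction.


Accuracy = (TP + TN) / (TP + TN + FP + FN) = (120 + 88) / 252 = 52/63.

52/63


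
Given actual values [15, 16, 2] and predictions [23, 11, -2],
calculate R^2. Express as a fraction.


Mean(y) = 11. SS_res = 105. SS_tot = 122. R^2 = 1 - 105/(122) = 17/122.

17/122


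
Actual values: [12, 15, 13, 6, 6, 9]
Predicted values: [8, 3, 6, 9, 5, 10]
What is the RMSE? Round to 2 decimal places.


MSE = 36.6667. RMSE = sqrt(36.6667) = 6.06.

6.06


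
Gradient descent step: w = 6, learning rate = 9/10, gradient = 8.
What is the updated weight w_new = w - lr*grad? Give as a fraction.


w_new = 6 - 9/10 * 8 = 6 - 36/5 = -6/5.

-6/5


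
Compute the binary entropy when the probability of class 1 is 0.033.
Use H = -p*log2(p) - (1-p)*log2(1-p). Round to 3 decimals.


H = -0.033*log2(0.033) - 0.967*log2(0.967) = 0.209.

0.209


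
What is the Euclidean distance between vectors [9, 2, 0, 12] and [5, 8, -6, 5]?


d = sqrt(sum of squared differences). (9-5)^2=16, (2-8)^2=36, (0--6)^2=36, (12-5)^2=49. Sum = 137.

sqrt(137)


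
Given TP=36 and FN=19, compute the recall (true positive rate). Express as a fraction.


Recall = TP / (TP + FN) = 36 / 55 = 36/55.

36/55


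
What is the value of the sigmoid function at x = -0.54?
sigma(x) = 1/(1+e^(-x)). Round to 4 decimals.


sigma(-0.54) = 1/(1+e^(0.54)) = 1/(1+1.716007) = 1/2.716007 = 0.3682.

0.3682


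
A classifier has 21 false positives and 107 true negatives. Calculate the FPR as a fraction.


FPR = FP / (FP + TN) = 21 / 128 = 21/128.

21/128


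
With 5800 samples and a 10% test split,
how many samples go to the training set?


Test set = 5800 * 10% = 580. Training set = 5800 - 580 = 5220.

5220


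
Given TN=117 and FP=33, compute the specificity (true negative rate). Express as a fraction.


Specificity = TN / (TN + FP) = 117 / 150 = 39/50.

39/50


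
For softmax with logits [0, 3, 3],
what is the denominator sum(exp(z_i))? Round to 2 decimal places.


Denom = e^0=1.0000 + e^3=20.0855 + e^3=20.0855. Sum = 41.1710, which rounds to 41.17.

41.17


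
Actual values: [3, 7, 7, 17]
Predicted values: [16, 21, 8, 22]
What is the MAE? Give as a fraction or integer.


MAE = (1/4) * (|3-16|=13 + |7-21|=14 + |7-8|=1 + |17-22|=5). Sum = 33. MAE = 33/4.

33/4


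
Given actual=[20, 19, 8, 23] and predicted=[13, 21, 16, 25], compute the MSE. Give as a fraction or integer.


MSE = (1/4) * ((20-13)^2=49 + (19-21)^2=4 + (8-16)^2=64 + (23-25)^2=4). Sum = 121. MSE = 121/4.

121/4


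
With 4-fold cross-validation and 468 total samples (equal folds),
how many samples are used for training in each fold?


Each validation fold has 468/4 = 117 samples. Training set = 468 - 117 = 351.

351


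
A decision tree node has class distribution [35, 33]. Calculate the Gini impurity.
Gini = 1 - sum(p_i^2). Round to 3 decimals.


Total = 68. Proportions: 35/68, 33/68. sum(p_i^2) = 0.5004. Gini = 1 - 0.5004 = 0.4996, which rounds to 0.500.

0.500


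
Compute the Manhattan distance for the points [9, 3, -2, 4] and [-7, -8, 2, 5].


d = sum of absolute differences: |9--7|=16 + |3--8|=11 + |-2-2|=4 + |4-5|=1 = 32.

32


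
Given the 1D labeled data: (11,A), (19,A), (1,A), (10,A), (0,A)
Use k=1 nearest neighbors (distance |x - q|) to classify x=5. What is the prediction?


Distances: |11-5|=6, |19-5|=14, |1-5|=4, |10-5|=5, |0-5|=5. 1 nearest: (1,A). Counts: {'A': 1}. Majority class: A.

A


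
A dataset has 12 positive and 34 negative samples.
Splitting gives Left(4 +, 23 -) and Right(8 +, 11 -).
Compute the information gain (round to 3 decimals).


H(parent) = 0.8281. H(left) = 0.6052, H(right) = 0.9819. Weighted = (27/46)*0.6052 + (19/46)*0.9819 = 0.7608. IG = 0.8281 - 0.7608 = 0.0673, which rounds to 0.067.

0.067


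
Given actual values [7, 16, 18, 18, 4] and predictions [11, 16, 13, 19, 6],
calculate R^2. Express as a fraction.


Mean(y) = 63/5. SS_res = 46. SS_tot = 876/5. R^2 = 1 - 46/(876/5) = 323/438.

323/438


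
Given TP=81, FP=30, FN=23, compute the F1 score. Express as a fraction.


Precision = 81/111 = 27/37. Recall = 81/104 = 81/104. F1 = 2*P*R/(P+R) = 162/215.

162/215


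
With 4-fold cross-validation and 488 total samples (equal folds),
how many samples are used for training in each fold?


Each validation fold has 488/4 = 122 samples. Training set = 488 - 122 = 366.

366


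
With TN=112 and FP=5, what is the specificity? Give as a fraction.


Specificity = TN / (TN + FP) = 112 / 117 = 112/117.

112/117


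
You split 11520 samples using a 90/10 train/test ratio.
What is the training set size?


Test set = 11520 * 10% = 1152. Training set = 11520 - 1152 = 10368.

10368


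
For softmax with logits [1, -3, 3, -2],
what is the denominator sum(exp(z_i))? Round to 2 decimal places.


Denom = e^1=2.7183 + e^-3=0.0498 + e^3=20.0855 + e^-2=0.1353. Sum = 22.9889, which rounds to 22.99.

22.99


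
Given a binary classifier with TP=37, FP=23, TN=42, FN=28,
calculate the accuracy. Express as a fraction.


Accuracy = (TP + TN) / (TP + TN + FP + FN) = (37 + 42) / 130 = 79/130.

79/130


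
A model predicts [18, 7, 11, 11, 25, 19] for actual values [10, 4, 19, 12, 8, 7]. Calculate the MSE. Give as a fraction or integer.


MSE = (1/6) * ((10-18)^2=64 + (4-7)^2=9 + (19-11)^2=64 + (12-11)^2=1 + (8-25)^2=289 + (7-19)^2=144). Sum = 571. MSE = 571/6.

571/6


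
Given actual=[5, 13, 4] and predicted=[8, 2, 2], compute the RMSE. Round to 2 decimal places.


MSE = 44.6667. RMSE = sqrt(44.6667) = 6.68.

6.68


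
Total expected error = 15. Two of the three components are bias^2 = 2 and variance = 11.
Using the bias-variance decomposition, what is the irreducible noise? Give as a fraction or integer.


Total error = bias^2 + variance + irreducible noise. So irreducible noise = 15 - 2 - 11 = 2.

2


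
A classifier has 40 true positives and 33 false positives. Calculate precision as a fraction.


Precision = TP / (TP + FP) = 40 / 73 = 40/73.

40/73


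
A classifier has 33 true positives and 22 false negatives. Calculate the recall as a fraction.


Recall = TP / (TP + FN) = 33 / 55 = 3/5.

3/5


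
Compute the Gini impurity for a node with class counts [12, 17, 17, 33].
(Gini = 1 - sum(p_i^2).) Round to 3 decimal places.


Total = 79. Proportions: 12/79, 17/79, 17/79, 33/79. sum(p_i^2) = 0.2902. Gini = 1 - 0.2902 = 0.7098, which rounds to 0.710.

0.710


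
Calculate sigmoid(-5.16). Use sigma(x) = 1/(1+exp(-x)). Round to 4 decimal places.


sigma(-5.16) = 1/(1+e^(5.16)) = 1/(1+174.164456) = 1/175.164456 = 0.0057.

0.0057


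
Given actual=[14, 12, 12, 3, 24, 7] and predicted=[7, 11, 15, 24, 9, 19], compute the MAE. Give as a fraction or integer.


MAE = (1/6) * (|14-7|=7 + |12-11|=1 + |12-15|=3 + |3-24|=21 + |24-9|=15 + |7-19|=12). Sum = 59. MAE = 59/6.

59/6


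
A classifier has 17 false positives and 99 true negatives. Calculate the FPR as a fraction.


FPR = FP / (FP + TN) = 17 / 116 = 17/116.

17/116


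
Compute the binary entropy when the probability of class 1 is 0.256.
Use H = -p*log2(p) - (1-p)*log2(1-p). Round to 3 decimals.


H = -0.256*log2(0.256) - 0.744*log2(0.744) = 0.821.

0.821


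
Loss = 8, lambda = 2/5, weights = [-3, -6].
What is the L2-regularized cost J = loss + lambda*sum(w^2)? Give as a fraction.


L2 sq norm = sum(w^2) = 45. J = 8 + 2/5 * 45 = 26.

26


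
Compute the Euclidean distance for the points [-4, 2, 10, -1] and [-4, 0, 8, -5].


d = sqrt(sum of squared differences). (-4--4)^2=0, (2-0)^2=4, (10-8)^2=4, (-1--5)^2=16. Sum = 24.

sqrt(24)


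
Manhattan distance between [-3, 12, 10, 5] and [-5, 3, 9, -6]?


d = sum of absolute differences: |-3--5|=2 + |12-3|=9 + |10-9|=1 + |5--6|=11 = 23.

23


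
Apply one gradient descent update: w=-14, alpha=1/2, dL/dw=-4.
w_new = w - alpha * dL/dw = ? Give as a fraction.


w_new = -14 - 1/2 * -4 = -14 - -2 = -12.

-12


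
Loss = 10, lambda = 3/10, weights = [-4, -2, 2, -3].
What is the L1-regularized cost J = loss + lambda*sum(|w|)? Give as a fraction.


L1 norm = sum(|w|) = 11. J = 10 + 3/10 * 11 = 133/10.

133/10


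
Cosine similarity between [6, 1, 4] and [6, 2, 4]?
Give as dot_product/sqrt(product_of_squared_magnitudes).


dot = 54. |a|^2 = 53, |b|^2 = 56. cos = 54/sqrt(2968).

54/sqrt(2968)


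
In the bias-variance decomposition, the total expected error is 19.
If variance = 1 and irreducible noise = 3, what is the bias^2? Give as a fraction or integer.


Total error = bias^2 + variance + irreducible noise. So bias^2 = 19 - 1 - 3 = 15.

15


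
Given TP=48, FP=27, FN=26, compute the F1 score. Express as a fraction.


Precision = 48/75 = 16/25. Recall = 48/74 = 24/37. F1 = 2*P*R/(P+R) = 96/149.

96/149


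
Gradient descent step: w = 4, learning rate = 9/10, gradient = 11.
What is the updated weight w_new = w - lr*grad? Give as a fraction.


w_new = 4 - 9/10 * 11 = 4 - 99/10 = -59/10.

-59/10


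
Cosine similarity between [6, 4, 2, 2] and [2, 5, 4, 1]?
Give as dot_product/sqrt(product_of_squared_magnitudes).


dot = 42. |a|^2 = 60, |b|^2 = 46. cos = 42/sqrt(2760).

42/sqrt(2760)


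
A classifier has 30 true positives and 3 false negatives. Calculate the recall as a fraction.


Recall = TP / (TP + FN) = 30 / 33 = 10/11.

10/11


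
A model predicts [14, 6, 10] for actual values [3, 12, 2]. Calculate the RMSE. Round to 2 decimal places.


MSE = 73.6667. RMSE = sqrt(73.6667) = 8.58.

8.58


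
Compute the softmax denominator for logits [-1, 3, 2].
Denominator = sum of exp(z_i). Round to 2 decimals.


Denom = e^-1=0.3679 + e^3=20.0855 + e^2=7.3891. Sum = 27.8425, which rounds to 27.84.

27.84


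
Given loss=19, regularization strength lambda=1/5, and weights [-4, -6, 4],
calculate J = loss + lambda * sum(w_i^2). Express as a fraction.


L2 sq norm = sum(w^2) = 68. J = 19 + 1/5 * 68 = 163/5.

163/5


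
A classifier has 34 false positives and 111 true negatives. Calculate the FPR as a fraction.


FPR = FP / (FP + TN) = 34 / 145 = 34/145.

34/145


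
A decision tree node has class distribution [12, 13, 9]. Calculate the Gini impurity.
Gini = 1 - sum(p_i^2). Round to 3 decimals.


Total = 34. Proportions: 12/34, 13/34, 9/34. sum(p_i^2) = 0.3408. Gini = 1 - 0.3408 = 0.6592, which rounds to 0.659.

0.659


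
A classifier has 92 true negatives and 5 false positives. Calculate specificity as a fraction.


Specificity = TN / (TN + FP) = 92 / 97 = 92/97.

92/97


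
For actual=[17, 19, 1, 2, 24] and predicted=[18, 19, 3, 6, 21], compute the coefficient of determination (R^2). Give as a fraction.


Mean(y) = 63/5. SS_res = 30. SS_tot = 2186/5. R^2 = 1 - 30/(2186/5) = 1018/1093.

1018/1093


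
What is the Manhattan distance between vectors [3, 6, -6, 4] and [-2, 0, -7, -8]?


d = sum of absolute differences: |3--2|=5 + |6-0|=6 + |-6--7|=1 + |4--8|=12 = 24.

24


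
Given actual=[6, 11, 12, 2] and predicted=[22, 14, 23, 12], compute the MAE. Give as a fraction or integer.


MAE = (1/4) * (|6-22|=16 + |11-14|=3 + |12-23|=11 + |2-12|=10). Sum = 40. MAE = 10.

10


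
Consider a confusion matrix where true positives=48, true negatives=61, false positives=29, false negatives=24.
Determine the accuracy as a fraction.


Accuracy = (TP + TN) / (TP + TN + FP + FN) = (48 + 61) / 162 = 109/162.

109/162


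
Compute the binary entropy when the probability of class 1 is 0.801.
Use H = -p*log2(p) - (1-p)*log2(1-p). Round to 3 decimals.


H = -0.801*log2(0.801) - 0.199*log2(0.199) = 0.720.

0.720


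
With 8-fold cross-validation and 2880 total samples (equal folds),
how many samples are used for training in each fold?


Each validation fold has 2880/8 = 360 samples. Training set = 2880 - 360 = 2520.

2520


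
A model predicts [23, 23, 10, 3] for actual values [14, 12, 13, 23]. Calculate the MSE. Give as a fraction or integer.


MSE = (1/4) * ((14-23)^2=81 + (12-23)^2=121 + (13-10)^2=9 + (23-3)^2=400). Sum = 611. MSE = 611/4.

611/4


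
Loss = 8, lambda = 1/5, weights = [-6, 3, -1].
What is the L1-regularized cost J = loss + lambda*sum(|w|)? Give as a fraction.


L1 norm = sum(|w|) = 10. J = 8 + 1/5 * 10 = 10.

10


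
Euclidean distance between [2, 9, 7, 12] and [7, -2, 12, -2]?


d = sqrt(sum of squared differences). (2-7)^2=25, (9--2)^2=121, (7-12)^2=25, (12--2)^2=196. Sum = 367.

sqrt(367)


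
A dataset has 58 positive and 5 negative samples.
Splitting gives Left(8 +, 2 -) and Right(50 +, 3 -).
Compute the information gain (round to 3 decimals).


H(parent) = 0.3999. H(left) = 0.7219, H(right) = 0.3138. Weighted = (10/63)*0.7219 + (53/63)*0.3138 = 0.3786. IG = 0.3999 - 0.3786 = 0.0213, which rounds to 0.021.

0.021


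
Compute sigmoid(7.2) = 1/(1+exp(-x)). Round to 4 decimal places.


sigma(7.2) = 1/(1+e^(-7.2)) = 1/(1+0.000747) = 1/1.000747 = 0.9993.

0.9993


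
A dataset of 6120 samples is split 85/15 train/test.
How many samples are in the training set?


Test set = 6120 * 15% = 918. Training set = 6120 - 918 = 5202.

5202


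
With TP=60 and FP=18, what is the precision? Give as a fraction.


Precision = TP / (TP + FP) = 60 / 78 = 10/13.

10/13


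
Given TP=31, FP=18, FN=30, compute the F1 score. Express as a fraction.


Precision = 31/49 = 31/49. Recall = 31/61 = 31/61. F1 = 2*P*R/(P+R) = 31/55.

31/55


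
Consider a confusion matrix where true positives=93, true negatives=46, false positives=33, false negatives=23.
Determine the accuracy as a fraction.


Accuracy = (TP + TN) / (TP + TN + FP + FN) = (93 + 46) / 195 = 139/195.

139/195


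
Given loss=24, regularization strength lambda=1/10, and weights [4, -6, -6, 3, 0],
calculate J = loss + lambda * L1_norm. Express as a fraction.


L1 norm = sum(|w|) = 19. J = 24 + 1/10 * 19 = 259/10.

259/10


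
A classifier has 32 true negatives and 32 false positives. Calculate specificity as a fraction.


Specificity = TN / (TN + FP) = 32 / 64 = 1/2.

1/2


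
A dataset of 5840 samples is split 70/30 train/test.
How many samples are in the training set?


Test set = 5840 * 30% = 1752. Training set = 5840 - 1752 = 4088.

4088


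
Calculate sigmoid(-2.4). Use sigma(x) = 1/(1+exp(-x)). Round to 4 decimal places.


sigma(-2.4) = 1/(1+e^(2.4)) = 1/(1+11.023176) = 1/12.023176 = 0.0832.

0.0832


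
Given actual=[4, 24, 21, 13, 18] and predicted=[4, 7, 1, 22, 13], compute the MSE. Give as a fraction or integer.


MSE = (1/5) * ((4-4)^2=0 + (24-7)^2=289 + (21-1)^2=400 + (13-22)^2=81 + (18-13)^2=25). Sum = 795. MSE = 159.

159


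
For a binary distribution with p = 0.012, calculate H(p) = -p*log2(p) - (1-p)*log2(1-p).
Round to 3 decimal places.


H = -0.012*log2(0.012) - 0.988*log2(0.988) = 0.094.

0.094


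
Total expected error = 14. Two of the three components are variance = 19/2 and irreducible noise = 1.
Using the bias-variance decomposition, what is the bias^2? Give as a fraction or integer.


Total error = bias^2 + variance + irreducible noise. So bias^2 = 14 - 19/2 - 1 = 7/2.

7/2


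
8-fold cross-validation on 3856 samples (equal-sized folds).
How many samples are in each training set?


Each validation fold has 3856/8 = 482 samples. Training set = 3856 - 482 = 3374.

3374


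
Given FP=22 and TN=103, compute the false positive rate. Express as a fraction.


FPR = FP / (FP + TN) = 22 / 125 = 22/125.

22/125


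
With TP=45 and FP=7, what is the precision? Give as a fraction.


Precision = TP / (TP + FP) = 45 / 52 = 45/52.

45/52


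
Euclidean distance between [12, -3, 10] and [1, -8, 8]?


d = sqrt(sum of squared differences). (12-1)^2=121, (-3--8)^2=25, (10-8)^2=4. Sum = 150.

sqrt(150)


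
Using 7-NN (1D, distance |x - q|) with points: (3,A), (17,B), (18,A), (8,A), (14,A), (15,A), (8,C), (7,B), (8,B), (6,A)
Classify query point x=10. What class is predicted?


Distances: |3-10|=7, |17-10|=7, |18-10|=8, |8-10|=2, |14-10|=4, |15-10|=5, |8-10|=2, |7-10|=3, |8-10|=2, |6-10|=4. 7 nearest: (8,A), (8,B), (8,C), (7,B), (14,A), (6,A), (15,A). Counts: {'A': 4, 'B': 2, 'C': 1}. Majority class: A.

A


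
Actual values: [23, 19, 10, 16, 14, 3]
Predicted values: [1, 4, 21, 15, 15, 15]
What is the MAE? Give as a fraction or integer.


MAE = (1/6) * (|23-1|=22 + |19-4|=15 + |10-21|=11 + |16-15|=1 + |14-15|=1 + |3-15|=12). Sum = 62. MAE = 31/3.

31/3


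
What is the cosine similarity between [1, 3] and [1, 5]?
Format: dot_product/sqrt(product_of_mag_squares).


dot = 16. |a|^2 = 10, |b|^2 = 26. cos = 16/sqrt(260).

16/sqrt(260)


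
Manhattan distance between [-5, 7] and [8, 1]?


d = sum of absolute differences: |-5-8|=13 + |7-1|=6 = 19.

19


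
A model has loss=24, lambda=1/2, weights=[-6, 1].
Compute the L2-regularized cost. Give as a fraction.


L2 sq norm = sum(w^2) = 37. J = 24 + 1/2 * 37 = 85/2.

85/2


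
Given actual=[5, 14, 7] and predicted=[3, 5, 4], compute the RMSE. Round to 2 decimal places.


MSE = 31.3333. RMSE = sqrt(31.3333) = 5.60.

5.60


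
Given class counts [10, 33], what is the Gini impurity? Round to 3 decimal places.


Total = 43. Proportions: 10/43, 33/43. sum(p_i^2) = 0.6431. Gini = 1 - 0.6431 = 0.3569, which rounds to 0.357.

0.357


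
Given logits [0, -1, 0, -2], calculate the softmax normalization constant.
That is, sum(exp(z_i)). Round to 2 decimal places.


Denom = e^0=1.0000 + e^-1=0.3679 + e^0=1.0000 + e^-2=0.1353. Sum = 2.5032, which rounds to 2.50.

2.50


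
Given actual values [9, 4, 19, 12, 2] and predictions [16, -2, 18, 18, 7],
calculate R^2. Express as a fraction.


Mean(y) = 46/5. SS_res = 147. SS_tot = 914/5. R^2 = 1 - 147/(914/5) = 179/914.

179/914


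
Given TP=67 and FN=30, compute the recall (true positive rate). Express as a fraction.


Recall = TP / (TP + FN) = 67 / 97 = 67/97.

67/97


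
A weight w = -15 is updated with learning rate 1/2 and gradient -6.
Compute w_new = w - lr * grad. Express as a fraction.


w_new = -15 - 1/2 * -6 = -15 - -3 = -12.

-12


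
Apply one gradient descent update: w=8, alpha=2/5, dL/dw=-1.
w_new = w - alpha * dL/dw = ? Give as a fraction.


w_new = 8 - 2/5 * -1 = 8 - -2/5 = 42/5.

42/5


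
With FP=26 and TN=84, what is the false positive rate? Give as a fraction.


FPR = FP / (FP + TN) = 26 / 110 = 13/55.

13/55


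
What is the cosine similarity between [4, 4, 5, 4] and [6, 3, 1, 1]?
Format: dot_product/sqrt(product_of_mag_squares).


dot = 45. |a|^2 = 73, |b|^2 = 47. cos = 45/sqrt(3431).

45/sqrt(3431)


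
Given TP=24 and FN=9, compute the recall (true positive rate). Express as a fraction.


Recall = TP / (TP + FN) = 24 / 33 = 8/11.

8/11


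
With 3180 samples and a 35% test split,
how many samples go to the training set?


Test set = 3180 * 35% = 1113. Training set = 3180 - 1113 = 2067.

2067


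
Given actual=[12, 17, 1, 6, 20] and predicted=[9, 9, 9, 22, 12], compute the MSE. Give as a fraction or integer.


MSE = (1/5) * ((12-9)^2=9 + (17-9)^2=64 + (1-9)^2=64 + (6-22)^2=256 + (20-12)^2=64). Sum = 457. MSE = 457/5.

457/5


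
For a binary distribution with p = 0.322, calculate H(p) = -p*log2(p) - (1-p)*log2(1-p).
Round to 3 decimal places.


H = -0.322*log2(0.322) - 0.678*log2(0.678) = 0.907.

0.907


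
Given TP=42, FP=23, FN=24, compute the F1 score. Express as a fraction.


Precision = 42/65 = 42/65. Recall = 42/66 = 7/11. F1 = 2*P*R/(P+R) = 84/131.

84/131


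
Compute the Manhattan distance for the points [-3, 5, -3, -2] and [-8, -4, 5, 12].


d = sum of absolute differences: |-3--8|=5 + |5--4|=9 + |-3-5|=8 + |-2-12|=14 = 36.

36


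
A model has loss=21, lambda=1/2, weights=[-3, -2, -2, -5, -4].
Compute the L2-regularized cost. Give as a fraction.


L2 sq norm = sum(w^2) = 58. J = 21 + 1/2 * 58 = 50.

50


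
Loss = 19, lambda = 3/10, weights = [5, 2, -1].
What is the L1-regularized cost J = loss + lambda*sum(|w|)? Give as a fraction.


L1 norm = sum(|w|) = 8. J = 19 + 3/10 * 8 = 107/5.

107/5


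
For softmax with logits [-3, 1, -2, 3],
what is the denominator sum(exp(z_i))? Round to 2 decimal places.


Denom = e^-3=0.0498 + e^1=2.7183 + e^-2=0.1353 + e^3=20.0855. Sum = 22.9889, which rounds to 22.99.

22.99


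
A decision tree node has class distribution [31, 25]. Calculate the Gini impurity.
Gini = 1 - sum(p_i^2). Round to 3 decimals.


Total = 56. Proportions: 31/56, 25/56. sum(p_i^2) = 0.5057. Gini = 1 - 0.5057 = 0.4943, which rounds to 0.494.

0.494


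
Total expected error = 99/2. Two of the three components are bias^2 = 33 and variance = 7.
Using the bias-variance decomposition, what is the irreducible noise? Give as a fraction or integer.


Total error = bias^2 + variance + irreducible noise. So irreducible noise = 99/2 - 33 - 7 = 19/2.

19/2


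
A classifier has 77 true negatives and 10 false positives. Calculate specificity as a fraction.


Specificity = TN / (TN + FP) = 77 / 87 = 77/87.

77/87


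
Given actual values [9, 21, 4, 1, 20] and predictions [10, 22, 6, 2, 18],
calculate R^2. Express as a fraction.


Mean(y) = 11. SS_res = 11. SS_tot = 334. R^2 = 1 - 11/(334) = 323/334.

323/334


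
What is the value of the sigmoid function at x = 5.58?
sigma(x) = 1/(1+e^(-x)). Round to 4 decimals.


sigma(5.58) = 1/(1+e^(-5.58)) = 1/(1+0.003773) = 1/1.003773 = 0.9962.

0.9962


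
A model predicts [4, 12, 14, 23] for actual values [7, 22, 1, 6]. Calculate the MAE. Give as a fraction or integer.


MAE = (1/4) * (|7-4|=3 + |22-12|=10 + |1-14|=13 + |6-23|=17). Sum = 43. MAE = 43/4.

43/4
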